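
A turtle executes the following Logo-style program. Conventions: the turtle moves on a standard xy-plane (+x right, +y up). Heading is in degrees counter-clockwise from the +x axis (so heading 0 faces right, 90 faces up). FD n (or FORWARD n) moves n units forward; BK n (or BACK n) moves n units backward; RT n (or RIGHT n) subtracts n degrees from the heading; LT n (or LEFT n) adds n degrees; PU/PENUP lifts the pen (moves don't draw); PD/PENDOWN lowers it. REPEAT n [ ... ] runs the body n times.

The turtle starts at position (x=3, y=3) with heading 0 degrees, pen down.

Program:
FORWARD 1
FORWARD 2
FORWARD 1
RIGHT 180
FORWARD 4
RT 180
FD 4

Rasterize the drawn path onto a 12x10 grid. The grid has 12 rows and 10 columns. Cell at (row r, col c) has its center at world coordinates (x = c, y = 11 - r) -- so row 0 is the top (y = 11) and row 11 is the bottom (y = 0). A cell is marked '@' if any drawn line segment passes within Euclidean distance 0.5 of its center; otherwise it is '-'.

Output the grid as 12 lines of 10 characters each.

Answer: ----------
----------
----------
----------
----------
----------
----------
----------
---@@@@@--
----------
----------
----------

Derivation:
Segment 0: (3,3) -> (4,3)
Segment 1: (4,3) -> (6,3)
Segment 2: (6,3) -> (7,3)
Segment 3: (7,3) -> (3,3)
Segment 4: (3,3) -> (7,3)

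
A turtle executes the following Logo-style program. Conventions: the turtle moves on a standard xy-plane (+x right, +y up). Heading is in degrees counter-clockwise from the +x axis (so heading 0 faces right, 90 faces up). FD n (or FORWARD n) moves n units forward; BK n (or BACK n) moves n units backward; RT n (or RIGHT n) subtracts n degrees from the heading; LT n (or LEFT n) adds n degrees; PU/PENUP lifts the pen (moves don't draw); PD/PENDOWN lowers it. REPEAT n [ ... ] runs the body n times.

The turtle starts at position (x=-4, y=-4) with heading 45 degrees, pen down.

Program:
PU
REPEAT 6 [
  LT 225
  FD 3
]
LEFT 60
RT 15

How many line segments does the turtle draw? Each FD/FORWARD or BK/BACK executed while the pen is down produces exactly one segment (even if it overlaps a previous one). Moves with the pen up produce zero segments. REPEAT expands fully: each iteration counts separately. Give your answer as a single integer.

Executing turtle program step by step:
Start: pos=(-4,-4), heading=45, pen down
PU: pen up
REPEAT 6 [
  -- iteration 1/6 --
  LT 225: heading 45 -> 270
  FD 3: (-4,-4) -> (-4,-7) [heading=270, move]
  -- iteration 2/6 --
  LT 225: heading 270 -> 135
  FD 3: (-4,-7) -> (-6.121,-4.879) [heading=135, move]
  -- iteration 3/6 --
  LT 225: heading 135 -> 0
  FD 3: (-6.121,-4.879) -> (-3.121,-4.879) [heading=0, move]
  -- iteration 4/6 --
  LT 225: heading 0 -> 225
  FD 3: (-3.121,-4.879) -> (-5.243,-7) [heading=225, move]
  -- iteration 5/6 --
  LT 225: heading 225 -> 90
  FD 3: (-5.243,-7) -> (-5.243,-4) [heading=90, move]
  -- iteration 6/6 --
  LT 225: heading 90 -> 315
  FD 3: (-5.243,-4) -> (-3.121,-6.121) [heading=315, move]
]
LT 60: heading 315 -> 15
RT 15: heading 15 -> 0
Final: pos=(-3.121,-6.121), heading=0, 0 segment(s) drawn
Segments drawn: 0

Answer: 0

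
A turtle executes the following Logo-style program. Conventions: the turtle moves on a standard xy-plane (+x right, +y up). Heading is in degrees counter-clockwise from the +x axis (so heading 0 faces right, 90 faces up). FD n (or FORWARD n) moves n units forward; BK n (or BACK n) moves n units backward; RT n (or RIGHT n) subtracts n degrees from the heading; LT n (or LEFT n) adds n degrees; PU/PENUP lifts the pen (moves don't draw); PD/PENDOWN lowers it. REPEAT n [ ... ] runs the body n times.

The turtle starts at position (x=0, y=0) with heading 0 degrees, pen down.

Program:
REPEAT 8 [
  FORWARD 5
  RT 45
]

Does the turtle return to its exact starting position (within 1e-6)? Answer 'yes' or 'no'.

Executing turtle program step by step:
Start: pos=(0,0), heading=0, pen down
REPEAT 8 [
  -- iteration 1/8 --
  FD 5: (0,0) -> (5,0) [heading=0, draw]
  RT 45: heading 0 -> 315
  -- iteration 2/8 --
  FD 5: (5,0) -> (8.536,-3.536) [heading=315, draw]
  RT 45: heading 315 -> 270
  -- iteration 3/8 --
  FD 5: (8.536,-3.536) -> (8.536,-8.536) [heading=270, draw]
  RT 45: heading 270 -> 225
  -- iteration 4/8 --
  FD 5: (8.536,-8.536) -> (5,-12.071) [heading=225, draw]
  RT 45: heading 225 -> 180
  -- iteration 5/8 --
  FD 5: (5,-12.071) -> (0,-12.071) [heading=180, draw]
  RT 45: heading 180 -> 135
  -- iteration 6/8 --
  FD 5: (0,-12.071) -> (-3.536,-8.536) [heading=135, draw]
  RT 45: heading 135 -> 90
  -- iteration 7/8 --
  FD 5: (-3.536,-8.536) -> (-3.536,-3.536) [heading=90, draw]
  RT 45: heading 90 -> 45
  -- iteration 8/8 --
  FD 5: (-3.536,-3.536) -> (0,0) [heading=45, draw]
  RT 45: heading 45 -> 0
]
Final: pos=(0,0), heading=0, 8 segment(s) drawn

Start position: (0, 0)
Final position: (0, 0)
Distance = 0; < 1e-6 -> CLOSED

Answer: yes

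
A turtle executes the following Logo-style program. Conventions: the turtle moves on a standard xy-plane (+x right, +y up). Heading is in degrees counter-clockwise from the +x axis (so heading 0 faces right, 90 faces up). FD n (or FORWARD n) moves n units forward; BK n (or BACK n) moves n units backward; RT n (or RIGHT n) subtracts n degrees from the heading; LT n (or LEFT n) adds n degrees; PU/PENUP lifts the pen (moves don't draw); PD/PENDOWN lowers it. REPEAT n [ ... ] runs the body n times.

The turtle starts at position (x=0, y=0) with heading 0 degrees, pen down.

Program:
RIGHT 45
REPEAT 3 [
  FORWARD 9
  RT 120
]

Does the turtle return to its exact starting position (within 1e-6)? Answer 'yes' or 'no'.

Answer: yes

Derivation:
Executing turtle program step by step:
Start: pos=(0,0), heading=0, pen down
RT 45: heading 0 -> 315
REPEAT 3 [
  -- iteration 1/3 --
  FD 9: (0,0) -> (6.364,-6.364) [heading=315, draw]
  RT 120: heading 315 -> 195
  -- iteration 2/3 --
  FD 9: (6.364,-6.364) -> (-2.329,-8.693) [heading=195, draw]
  RT 120: heading 195 -> 75
  -- iteration 3/3 --
  FD 9: (-2.329,-8.693) -> (0,0) [heading=75, draw]
  RT 120: heading 75 -> 315
]
Final: pos=(0,0), heading=315, 3 segment(s) drawn

Start position: (0, 0)
Final position: (0, 0)
Distance = 0; < 1e-6 -> CLOSED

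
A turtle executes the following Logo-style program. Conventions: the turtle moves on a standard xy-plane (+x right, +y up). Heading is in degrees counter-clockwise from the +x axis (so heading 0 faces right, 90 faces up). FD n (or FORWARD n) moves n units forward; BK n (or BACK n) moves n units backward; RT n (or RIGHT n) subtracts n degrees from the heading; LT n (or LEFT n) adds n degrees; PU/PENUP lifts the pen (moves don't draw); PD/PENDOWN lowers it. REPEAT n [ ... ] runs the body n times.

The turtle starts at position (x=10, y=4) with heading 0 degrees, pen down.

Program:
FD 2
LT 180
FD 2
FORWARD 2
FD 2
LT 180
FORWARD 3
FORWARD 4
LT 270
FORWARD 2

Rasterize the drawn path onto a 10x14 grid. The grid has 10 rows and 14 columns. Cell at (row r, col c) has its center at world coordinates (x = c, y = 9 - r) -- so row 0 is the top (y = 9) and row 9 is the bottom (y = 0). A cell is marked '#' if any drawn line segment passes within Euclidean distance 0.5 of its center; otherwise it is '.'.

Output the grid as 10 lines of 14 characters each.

Answer: ..............
..............
..............
..............
..............
......########
.............#
.............#
..............
..............

Derivation:
Segment 0: (10,4) -> (12,4)
Segment 1: (12,4) -> (10,4)
Segment 2: (10,4) -> (8,4)
Segment 3: (8,4) -> (6,4)
Segment 4: (6,4) -> (9,4)
Segment 5: (9,4) -> (13,4)
Segment 6: (13,4) -> (13,2)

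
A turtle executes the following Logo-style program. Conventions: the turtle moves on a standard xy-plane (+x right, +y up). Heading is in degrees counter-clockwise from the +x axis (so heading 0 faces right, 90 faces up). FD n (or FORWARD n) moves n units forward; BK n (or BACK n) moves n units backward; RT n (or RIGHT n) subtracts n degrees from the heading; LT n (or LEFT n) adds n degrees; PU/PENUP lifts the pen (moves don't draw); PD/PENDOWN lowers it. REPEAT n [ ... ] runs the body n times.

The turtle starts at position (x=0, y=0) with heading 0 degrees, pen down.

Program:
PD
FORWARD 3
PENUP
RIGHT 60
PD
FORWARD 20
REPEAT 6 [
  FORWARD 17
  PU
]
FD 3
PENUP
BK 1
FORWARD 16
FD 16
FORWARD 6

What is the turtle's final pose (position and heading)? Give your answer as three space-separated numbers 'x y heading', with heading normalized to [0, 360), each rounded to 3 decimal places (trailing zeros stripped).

Answer: 84 -140.296 300

Derivation:
Executing turtle program step by step:
Start: pos=(0,0), heading=0, pen down
PD: pen down
FD 3: (0,0) -> (3,0) [heading=0, draw]
PU: pen up
RT 60: heading 0 -> 300
PD: pen down
FD 20: (3,0) -> (13,-17.321) [heading=300, draw]
REPEAT 6 [
  -- iteration 1/6 --
  FD 17: (13,-17.321) -> (21.5,-32.043) [heading=300, draw]
  PU: pen up
  -- iteration 2/6 --
  FD 17: (21.5,-32.043) -> (30,-46.765) [heading=300, move]
  PU: pen up
  -- iteration 3/6 --
  FD 17: (30,-46.765) -> (38.5,-61.488) [heading=300, move]
  PU: pen up
  -- iteration 4/6 --
  FD 17: (38.5,-61.488) -> (47,-76.21) [heading=300, move]
  PU: pen up
  -- iteration 5/6 --
  FD 17: (47,-76.21) -> (55.5,-90.933) [heading=300, move]
  PU: pen up
  -- iteration 6/6 --
  FD 17: (55.5,-90.933) -> (64,-105.655) [heading=300, move]
  PU: pen up
]
FD 3: (64,-105.655) -> (65.5,-108.253) [heading=300, move]
PU: pen up
BK 1: (65.5,-108.253) -> (65,-107.387) [heading=300, move]
FD 16: (65,-107.387) -> (73,-121.244) [heading=300, move]
FD 16: (73,-121.244) -> (81,-135.1) [heading=300, move]
FD 6: (81,-135.1) -> (84,-140.296) [heading=300, move]
Final: pos=(84,-140.296), heading=300, 3 segment(s) drawn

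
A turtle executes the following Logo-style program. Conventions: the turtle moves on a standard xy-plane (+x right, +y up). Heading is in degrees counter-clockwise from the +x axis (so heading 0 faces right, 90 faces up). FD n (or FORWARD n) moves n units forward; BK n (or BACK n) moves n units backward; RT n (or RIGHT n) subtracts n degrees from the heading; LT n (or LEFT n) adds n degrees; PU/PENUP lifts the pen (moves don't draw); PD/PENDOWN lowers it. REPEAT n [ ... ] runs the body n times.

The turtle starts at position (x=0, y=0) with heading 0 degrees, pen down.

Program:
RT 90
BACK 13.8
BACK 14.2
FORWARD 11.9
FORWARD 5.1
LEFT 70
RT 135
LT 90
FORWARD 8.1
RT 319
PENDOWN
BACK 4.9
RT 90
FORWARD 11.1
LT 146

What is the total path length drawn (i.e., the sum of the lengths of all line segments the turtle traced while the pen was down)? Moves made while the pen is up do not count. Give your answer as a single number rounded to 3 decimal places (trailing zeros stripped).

Executing turtle program step by step:
Start: pos=(0,0), heading=0, pen down
RT 90: heading 0 -> 270
BK 13.8: (0,0) -> (0,13.8) [heading=270, draw]
BK 14.2: (0,13.8) -> (0,28) [heading=270, draw]
FD 11.9: (0,28) -> (0,16.1) [heading=270, draw]
FD 5.1: (0,16.1) -> (0,11) [heading=270, draw]
LT 70: heading 270 -> 340
RT 135: heading 340 -> 205
LT 90: heading 205 -> 295
FD 8.1: (0,11) -> (3.423,3.659) [heading=295, draw]
RT 319: heading 295 -> 336
PD: pen down
BK 4.9: (3.423,3.659) -> (-1.053,5.652) [heading=336, draw]
RT 90: heading 336 -> 246
FD 11.1: (-1.053,5.652) -> (-5.568,-4.488) [heading=246, draw]
LT 146: heading 246 -> 32
Final: pos=(-5.568,-4.488), heading=32, 7 segment(s) drawn

Segment lengths:
  seg 1: (0,0) -> (0,13.8), length = 13.8
  seg 2: (0,13.8) -> (0,28), length = 14.2
  seg 3: (0,28) -> (0,16.1), length = 11.9
  seg 4: (0,16.1) -> (0,11), length = 5.1
  seg 5: (0,11) -> (3.423,3.659), length = 8.1
  seg 6: (3.423,3.659) -> (-1.053,5.652), length = 4.9
  seg 7: (-1.053,5.652) -> (-5.568,-4.488), length = 11.1
Total = 69.1

Answer: 69.1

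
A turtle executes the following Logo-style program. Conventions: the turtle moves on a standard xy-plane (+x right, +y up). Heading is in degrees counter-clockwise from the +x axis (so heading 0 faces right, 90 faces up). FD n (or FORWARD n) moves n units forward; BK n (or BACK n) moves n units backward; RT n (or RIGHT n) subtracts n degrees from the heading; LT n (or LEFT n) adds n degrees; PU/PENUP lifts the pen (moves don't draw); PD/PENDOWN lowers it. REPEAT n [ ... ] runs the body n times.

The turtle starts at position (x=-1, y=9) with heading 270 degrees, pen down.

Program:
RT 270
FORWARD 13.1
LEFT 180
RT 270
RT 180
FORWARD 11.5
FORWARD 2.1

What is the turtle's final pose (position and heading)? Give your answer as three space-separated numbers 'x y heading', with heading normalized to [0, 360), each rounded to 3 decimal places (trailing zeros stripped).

Answer: 12.1 22.6 90

Derivation:
Executing turtle program step by step:
Start: pos=(-1,9), heading=270, pen down
RT 270: heading 270 -> 0
FD 13.1: (-1,9) -> (12.1,9) [heading=0, draw]
LT 180: heading 0 -> 180
RT 270: heading 180 -> 270
RT 180: heading 270 -> 90
FD 11.5: (12.1,9) -> (12.1,20.5) [heading=90, draw]
FD 2.1: (12.1,20.5) -> (12.1,22.6) [heading=90, draw]
Final: pos=(12.1,22.6), heading=90, 3 segment(s) drawn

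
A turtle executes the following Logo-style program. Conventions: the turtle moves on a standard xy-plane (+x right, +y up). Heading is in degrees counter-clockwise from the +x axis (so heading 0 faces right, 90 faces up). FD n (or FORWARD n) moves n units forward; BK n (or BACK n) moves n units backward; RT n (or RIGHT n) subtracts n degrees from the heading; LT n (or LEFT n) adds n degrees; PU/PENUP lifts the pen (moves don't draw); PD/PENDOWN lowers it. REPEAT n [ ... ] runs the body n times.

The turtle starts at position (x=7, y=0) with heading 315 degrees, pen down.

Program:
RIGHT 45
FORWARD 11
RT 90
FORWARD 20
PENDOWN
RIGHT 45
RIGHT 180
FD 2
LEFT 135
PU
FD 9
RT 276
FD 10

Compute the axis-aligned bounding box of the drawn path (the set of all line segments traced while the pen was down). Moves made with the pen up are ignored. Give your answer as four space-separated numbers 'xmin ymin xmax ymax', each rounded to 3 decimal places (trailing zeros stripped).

Answer: -13 -12.414 7 0

Derivation:
Executing turtle program step by step:
Start: pos=(7,0), heading=315, pen down
RT 45: heading 315 -> 270
FD 11: (7,0) -> (7,-11) [heading=270, draw]
RT 90: heading 270 -> 180
FD 20: (7,-11) -> (-13,-11) [heading=180, draw]
PD: pen down
RT 45: heading 180 -> 135
RT 180: heading 135 -> 315
FD 2: (-13,-11) -> (-11.586,-12.414) [heading=315, draw]
LT 135: heading 315 -> 90
PU: pen up
FD 9: (-11.586,-12.414) -> (-11.586,-3.414) [heading=90, move]
RT 276: heading 90 -> 174
FD 10: (-11.586,-3.414) -> (-21.531,-2.369) [heading=174, move]
Final: pos=(-21.531,-2.369), heading=174, 3 segment(s) drawn

Segment endpoints: x in {-13, -11.586, 7, 7}, y in {-12.414, -11, -11, 0}
xmin=-13, ymin=-12.414, xmax=7, ymax=0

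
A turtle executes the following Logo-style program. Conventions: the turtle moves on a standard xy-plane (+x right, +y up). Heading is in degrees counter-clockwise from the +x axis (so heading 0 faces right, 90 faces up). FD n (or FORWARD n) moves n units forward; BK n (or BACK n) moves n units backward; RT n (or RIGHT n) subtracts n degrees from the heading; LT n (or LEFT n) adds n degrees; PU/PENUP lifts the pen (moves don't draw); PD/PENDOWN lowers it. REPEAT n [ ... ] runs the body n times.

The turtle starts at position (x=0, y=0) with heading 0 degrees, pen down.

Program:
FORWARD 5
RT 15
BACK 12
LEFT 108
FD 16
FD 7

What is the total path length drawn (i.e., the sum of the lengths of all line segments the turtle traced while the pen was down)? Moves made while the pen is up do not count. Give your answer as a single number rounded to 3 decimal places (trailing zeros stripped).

Executing turtle program step by step:
Start: pos=(0,0), heading=0, pen down
FD 5: (0,0) -> (5,0) [heading=0, draw]
RT 15: heading 0 -> 345
BK 12: (5,0) -> (-6.591,3.106) [heading=345, draw]
LT 108: heading 345 -> 93
FD 16: (-6.591,3.106) -> (-7.428,19.084) [heading=93, draw]
FD 7: (-7.428,19.084) -> (-7.795,26.074) [heading=93, draw]
Final: pos=(-7.795,26.074), heading=93, 4 segment(s) drawn

Segment lengths:
  seg 1: (0,0) -> (5,0), length = 5
  seg 2: (5,0) -> (-6.591,3.106), length = 12
  seg 3: (-6.591,3.106) -> (-7.428,19.084), length = 16
  seg 4: (-7.428,19.084) -> (-7.795,26.074), length = 7
Total = 40

Answer: 40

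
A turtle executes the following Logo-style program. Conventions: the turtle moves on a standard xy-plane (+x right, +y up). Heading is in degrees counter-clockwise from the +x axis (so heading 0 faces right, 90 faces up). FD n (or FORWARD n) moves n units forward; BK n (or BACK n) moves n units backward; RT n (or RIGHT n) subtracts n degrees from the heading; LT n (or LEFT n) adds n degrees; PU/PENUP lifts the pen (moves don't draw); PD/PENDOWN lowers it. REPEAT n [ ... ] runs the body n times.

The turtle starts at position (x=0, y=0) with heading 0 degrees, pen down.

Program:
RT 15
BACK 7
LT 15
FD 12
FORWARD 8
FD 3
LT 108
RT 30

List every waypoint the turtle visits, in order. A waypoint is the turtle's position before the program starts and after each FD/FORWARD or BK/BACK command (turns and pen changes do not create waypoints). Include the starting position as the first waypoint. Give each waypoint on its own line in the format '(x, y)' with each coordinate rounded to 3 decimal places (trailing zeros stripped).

Executing turtle program step by step:
Start: pos=(0,0), heading=0, pen down
RT 15: heading 0 -> 345
BK 7: (0,0) -> (-6.761,1.812) [heading=345, draw]
LT 15: heading 345 -> 0
FD 12: (-6.761,1.812) -> (5.239,1.812) [heading=0, draw]
FD 8: (5.239,1.812) -> (13.239,1.812) [heading=0, draw]
FD 3: (13.239,1.812) -> (16.239,1.812) [heading=0, draw]
LT 108: heading 0 -> 108
RT 30: heading 108 -> 78
Final: pos=(16.239,1.812), heading=78, 4 segment(s) drawn
Waypoints (5 total):
(0, 0)
(-6.761, 1.812)
(5.239, 1.812)
(13.239, 1.812)
(16.239, 1.812)

Answer: (0, 0)
(-6.761, 1.812)
(5.239, 1.812)
(13.239, 1.812)
(16.239, 1.812)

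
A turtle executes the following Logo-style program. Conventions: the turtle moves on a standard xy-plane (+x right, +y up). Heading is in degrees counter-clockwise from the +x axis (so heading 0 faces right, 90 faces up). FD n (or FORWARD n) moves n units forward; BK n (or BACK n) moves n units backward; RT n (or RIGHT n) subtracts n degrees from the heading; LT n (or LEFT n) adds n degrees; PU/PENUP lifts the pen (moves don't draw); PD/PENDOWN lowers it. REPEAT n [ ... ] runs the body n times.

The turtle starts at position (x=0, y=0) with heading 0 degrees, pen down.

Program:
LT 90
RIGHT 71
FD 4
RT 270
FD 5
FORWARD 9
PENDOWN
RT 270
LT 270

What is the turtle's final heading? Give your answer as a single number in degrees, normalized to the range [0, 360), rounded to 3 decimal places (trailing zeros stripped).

Executing turtle program step by step:
Start: pos=(0,0), heading=0, pen down
LT 90: heading 0 -> 90
RT 71: heading 90 -> 19
FD 4: (0,0) -> (3.782,1.302) [heading=19, draw]
RT 270: heading 19 -> 109
FD 5: (3.782,1.302) -> (2.154,6.03) [heading=109, draw]
FD 9: (2.154,6.03) -> (-0.776,14.54) [heading=109, draw]
PD: pen down
RT 270: heading 109 -> 199
LT 270: heading 199 -> 109
Final: pos=(-0.776,14.54), heading=109, 3 segment(s) drawn

Answer: 109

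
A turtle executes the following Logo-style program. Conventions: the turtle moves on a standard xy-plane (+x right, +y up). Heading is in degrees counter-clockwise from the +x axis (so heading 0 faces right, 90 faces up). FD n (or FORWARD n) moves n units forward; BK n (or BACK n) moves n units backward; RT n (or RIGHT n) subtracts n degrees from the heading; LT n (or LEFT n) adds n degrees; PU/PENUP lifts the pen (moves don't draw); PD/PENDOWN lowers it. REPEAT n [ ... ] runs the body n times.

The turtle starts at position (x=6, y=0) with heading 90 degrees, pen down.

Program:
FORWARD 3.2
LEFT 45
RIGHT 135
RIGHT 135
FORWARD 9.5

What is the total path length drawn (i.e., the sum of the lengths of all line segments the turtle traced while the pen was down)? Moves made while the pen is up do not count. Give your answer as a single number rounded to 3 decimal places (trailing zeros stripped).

Executing turtle program step by step:
Start: pos=(6,0), heading=90, pen down
FD 3.2: (6,0) -> (6,3.2) [heading=90, draw]
LT 45: heading 90 -> 135
RT 135: heading 135 -> 0
RT 135: heading 0 -> 225
FD 9.5: (6,3.2) -> (-0.718,-3.518) [heading=225, draw]
Final: pos=(-0.718,-3.518), heading=225, 2 segment(s) drawn

Segment lengths:
  seg 1: (6,0) -> (6,3.2), length = 3.2
  seg 2: (6,3.2) -> (-0.718,-3.518), length = 9.5
Total = 12.7

Answer: 12.7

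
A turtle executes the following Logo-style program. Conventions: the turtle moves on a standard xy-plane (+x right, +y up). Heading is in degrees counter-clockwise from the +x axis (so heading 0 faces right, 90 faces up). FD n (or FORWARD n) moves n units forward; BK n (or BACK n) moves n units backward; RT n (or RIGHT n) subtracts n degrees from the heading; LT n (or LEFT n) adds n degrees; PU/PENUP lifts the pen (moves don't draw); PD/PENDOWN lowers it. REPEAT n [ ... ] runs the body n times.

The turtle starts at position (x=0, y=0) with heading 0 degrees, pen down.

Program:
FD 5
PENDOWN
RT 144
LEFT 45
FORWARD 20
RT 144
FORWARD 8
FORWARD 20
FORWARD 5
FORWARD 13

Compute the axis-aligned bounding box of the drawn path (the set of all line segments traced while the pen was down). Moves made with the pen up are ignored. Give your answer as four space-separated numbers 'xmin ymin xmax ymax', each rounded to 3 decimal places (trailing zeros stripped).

Answer: -19.012 -19.754 5 21.233

Derivation:
Executing turtle program step by step:
Start: pos=(0,0), heading=0, pen down
FD 5: (0,0) -> (5,0) [heading=0, draw]
PD: pen down
RT 144: heading 0 -> 216
LT 45: heading 216 -> 261
FD 20: (5,0) -> (1.871,-19.754) [heading=261, draw]
RT 144: heading 261 -> 117
FD 8: (1.871,-19.754) -> (-1.761,-12.626) [heading=117, draw]
FD 20: (-1.761,-12.626) -> (-10.84,5.194) [heading=117, draw]
FD 5: (-10.84,5.194) -> (-13.11,9.649) [heading=117, draw]
FD 13: (-13.11,9.649) -> (-19.012,21.233) [heading=117, draw]
Final: pos=(-19.012,21.233), heading=117, 6 segment(s) drawn

Segment endpoints: x in {-19.012, -13.11, -10.84, -1.761, 0, 1.871, 5}, y in {-19.754, -12.626, 0, 5.194, 9.649, 21.233}
xmin=-19.012, ymin=-19.754, xmax=5, ymax=21.233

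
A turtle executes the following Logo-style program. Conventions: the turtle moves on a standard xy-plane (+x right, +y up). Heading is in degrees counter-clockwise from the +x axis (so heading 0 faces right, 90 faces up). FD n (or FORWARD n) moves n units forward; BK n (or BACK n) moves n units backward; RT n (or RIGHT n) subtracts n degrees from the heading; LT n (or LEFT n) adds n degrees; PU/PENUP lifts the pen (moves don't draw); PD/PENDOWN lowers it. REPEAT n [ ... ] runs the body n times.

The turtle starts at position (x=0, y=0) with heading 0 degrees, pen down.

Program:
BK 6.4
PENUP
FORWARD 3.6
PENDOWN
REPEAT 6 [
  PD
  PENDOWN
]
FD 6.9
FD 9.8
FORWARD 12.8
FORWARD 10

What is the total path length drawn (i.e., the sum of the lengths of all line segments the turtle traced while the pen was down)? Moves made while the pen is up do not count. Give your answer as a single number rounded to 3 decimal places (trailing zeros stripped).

Answer: 45.9

Derivation:
Executing turtle program step by step:
Start: pos=(0,0), heading=0, pen down
BK 6.4: (0,0) -> (-6.4,0) [heading=0, draw]
PU: pen up
FD 3.6: (-6.4,0) -> (-2.8,0) [heading=0, move]
PD: pen down
REPEAT 6 [
  -- iteration 1/6 --
  PD: pen down
  PD: pen down
  -- iteration 2/6 --
  PD: pen down
  PD: pen down
  -- iteration 3/6 --
  PD: pen down
  PD: pen down
  -- iteration 4/6 --
  PD: pen down
  PD: pen down
  -- iteration 5/6 --
  PD: pen down
  PD: pen down
  -- iteration 6/6 --
  PD: pen down
  PD: pen down
]
FD 6.9: (-2.8,0) -> (4.1,0) [heading=0, draw]
FD 9.8: (4.1,0) -> (13.9,0) [heading=0, draw]
FD 12.8: (13.9,0) -> (26.7,0) [heading=0, draw]
FD 10: (26.7,0) -> (36.7,0) [heading=0, draw]
Final: pos=(36.7,0), heading=0, 5 segment(s) drawn

Segment lengths:
  seg 1: (0,0) -> (-6.4,0), length = 6.4
  seg 2: (-2.8,0) -> (4.1,0), length = 6.9
  seg 3: (4.1,0) -> (13.9,0), length = 9.8
  seg 4: (13.9,0) -> (26.7,0), length = 12.8
  seg 5: (26.7,0) -> (36.7,0), length = 10
Total = 45.9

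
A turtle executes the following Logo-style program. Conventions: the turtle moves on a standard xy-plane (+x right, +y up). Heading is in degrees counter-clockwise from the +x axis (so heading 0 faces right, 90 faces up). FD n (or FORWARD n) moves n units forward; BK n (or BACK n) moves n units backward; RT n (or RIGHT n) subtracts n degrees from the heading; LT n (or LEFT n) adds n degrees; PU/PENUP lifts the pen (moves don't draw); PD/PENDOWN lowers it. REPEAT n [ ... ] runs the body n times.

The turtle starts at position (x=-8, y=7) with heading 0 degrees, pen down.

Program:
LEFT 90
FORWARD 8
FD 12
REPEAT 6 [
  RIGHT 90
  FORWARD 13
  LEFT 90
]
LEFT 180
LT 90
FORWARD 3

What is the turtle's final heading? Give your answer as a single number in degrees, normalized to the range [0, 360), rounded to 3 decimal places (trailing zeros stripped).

Answer: 0

Derivation:
Executing turtle program step by step:
Start: pos=(-8,7), heading=0, pen down
LT 90: heading 0 -> 90
FD 8: (-8,7) -> (-8,15) [heading=90, draw]
FD 12: (-8,15) -> (-8,27) [heading=90, draw]
REPEAT 6 [
  -- iteration 1/6 --
  RT 90: heading 90 -> 0
  FD 13: (-8,27) -> (5,27) [heading=0, draw]
  LT 90: heading 0 -> 90
  -- iteration 2/6 --
  RT 90: heading 90 -> 0
  FD 13: (5,27) -> (18,27) [heading=0, draw]
  LT 90: heading 0 -> 90
  -- iteration 3/6 --
  RT 90: heading 90 -> 0
  FD 13: (18,27) -> (31,27) [heading=0, draw]
  LT 90: heading 0 -> 90
  -- iteration 4/6 --
  RT 90: heading 90 -> 0
  FD 13: (31,27) -> (44,27) [heading=0, draw]
  LT 90: heading 0 -> 90
  -- iteration 5/6 --
  RT 90: heading 90 -> 0
  FD 13: (44,27) -> (57,27) [heading=0, draw]
  LT 90: heading 0 -> 90
  -- iteration 6/6 --
  RT 90: heading 90 -> 0
  FD 13: (57,27) -> (70,27) [heading=0, draw]
  LT 90: heading 0 -> 90
]
LT 180: heading 90 -> 270
LT 90: heading 270 -> 0
FD 3: (70,27) -> (73,27) [heading=0, draw]
Final: pos=(73,27), heading=0, 9 segment(s) drawn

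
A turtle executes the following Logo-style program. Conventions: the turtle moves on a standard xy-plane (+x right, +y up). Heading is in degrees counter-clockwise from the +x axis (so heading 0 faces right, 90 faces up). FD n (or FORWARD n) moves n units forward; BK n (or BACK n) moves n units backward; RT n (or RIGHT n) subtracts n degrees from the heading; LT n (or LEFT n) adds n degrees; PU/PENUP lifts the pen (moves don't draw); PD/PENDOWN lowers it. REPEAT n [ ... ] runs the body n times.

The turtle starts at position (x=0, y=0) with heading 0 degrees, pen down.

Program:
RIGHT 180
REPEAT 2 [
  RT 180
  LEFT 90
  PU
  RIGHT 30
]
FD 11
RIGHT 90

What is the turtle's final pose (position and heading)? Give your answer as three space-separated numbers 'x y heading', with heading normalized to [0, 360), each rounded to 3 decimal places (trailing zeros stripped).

Executing turtle program step by step:
Start: pos=(0,0), heading=0, pen down
RT 180: heading 0 -> 180
REPEAT 2 [
  -- iteration 1/2 --
  RT 180: heading 180 -> 0
  LT 90: heading 0 -> 90
  PU: pen up
  RT 30: heading 90 -> 60
  -- iteration 2/2 --
  RT 180: heading 60 -> 240
  LT 90: heading 240 -> 330
  PU: pen up
  RT 30: heading 330 -> 300
]
FD 11: (0,0) -> (5.5,-9.526) [heading=300, move]
RT 90: heading 300 -> 210
Final: pos=(5.5,-9.526), heading=210, 0 segment(s) drawn

Answer: 5.5 -9.526 210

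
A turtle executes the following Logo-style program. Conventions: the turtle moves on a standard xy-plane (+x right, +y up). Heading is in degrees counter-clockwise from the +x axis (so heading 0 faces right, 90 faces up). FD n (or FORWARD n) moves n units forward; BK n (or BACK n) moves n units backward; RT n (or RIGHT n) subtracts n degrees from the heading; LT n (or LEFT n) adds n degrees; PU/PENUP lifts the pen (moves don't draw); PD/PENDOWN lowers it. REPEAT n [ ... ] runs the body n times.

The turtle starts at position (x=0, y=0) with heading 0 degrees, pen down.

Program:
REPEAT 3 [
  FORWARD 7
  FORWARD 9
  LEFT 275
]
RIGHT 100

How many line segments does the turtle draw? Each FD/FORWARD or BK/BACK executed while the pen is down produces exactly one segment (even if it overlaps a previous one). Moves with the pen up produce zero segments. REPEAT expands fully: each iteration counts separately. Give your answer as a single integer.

Executing turtle program step by step:
Start: pos=(0,0), heading=0, pen down
REPEAT 3 [
  -- iteration 1/3 --
  FD 7: (0,0) -> (7,0) [heading=0, draw]
  FD 9: (7,0) -> (16,0) [heading=0, draw]
  LT 275: heading 0 -> 275
  -- iteration 2/3 --
  FD 7: (16,0) -> (16.61,-6.973) [heading=275, draw]
  FD 9: (16.61,-6.973) -> (17.394,-15.939) [heading=275, draw]
  LT 275: heading 275 -> 190
  -- iteration 3/3 --
  FD 7: (17.394,-15.939) -> (10.501,-17.155) [heading=190, draw]
  FD 9: (10.501,-17.155) -> (1.638,-18.717) [heading=190, draw]
  LT 275: heading 190 -> 105
]
RT 100: heading 105 -> 5
Final: pos=(1.638,-18.717), heading=5, 6 segment(s) drawn
Segments drawn: 6

Answer: 6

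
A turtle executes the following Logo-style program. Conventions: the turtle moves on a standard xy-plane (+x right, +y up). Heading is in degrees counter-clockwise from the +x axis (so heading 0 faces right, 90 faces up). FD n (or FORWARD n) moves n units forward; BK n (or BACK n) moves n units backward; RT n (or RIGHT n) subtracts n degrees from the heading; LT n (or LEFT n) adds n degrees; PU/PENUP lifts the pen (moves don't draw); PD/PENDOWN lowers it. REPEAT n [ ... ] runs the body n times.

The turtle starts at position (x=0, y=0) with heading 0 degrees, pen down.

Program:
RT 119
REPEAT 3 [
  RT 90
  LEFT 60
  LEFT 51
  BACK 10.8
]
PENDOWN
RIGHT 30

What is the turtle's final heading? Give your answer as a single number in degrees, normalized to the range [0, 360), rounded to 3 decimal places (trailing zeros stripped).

Executing turtle program step by step:
Start: pos=(0,0), heading=0, pen down
RT 119: heading 0 -> 241
REPEAT 3 [
  -- iteration 1/3 --
  RT 90: heading 241 -> 151
  LT 60: heading 151 -> 211
  LT 51: heading 211 -> 262
  BK 10.8: (0,0) -> (1.503,10.695) [heading=262, draw]
  -- iteration 2/3 --
  RT 90: heading 262 -> 172
  LT 60: heading 172 -> 232
  LT 51: heading 232 -> 283
  BK 10.8: (1.503,10.695) -> (-0.926,21.218) [heading=283, draw]
  -- iteration 3/3 --
  RT 90: heading 283 -> 193
  LT 60: heading 193 -> 253
  LT 51: heading 253 -> 304
  BK 10.8: (-0.926,21.218) -> (-6.966,30.172) [heading=304, draw]
]
PD: pen down
RT 30: heading 304 -> 274
Final: pos=(-6.966,30.172), heading=274, 3 segment(s) drawn

Answer: 274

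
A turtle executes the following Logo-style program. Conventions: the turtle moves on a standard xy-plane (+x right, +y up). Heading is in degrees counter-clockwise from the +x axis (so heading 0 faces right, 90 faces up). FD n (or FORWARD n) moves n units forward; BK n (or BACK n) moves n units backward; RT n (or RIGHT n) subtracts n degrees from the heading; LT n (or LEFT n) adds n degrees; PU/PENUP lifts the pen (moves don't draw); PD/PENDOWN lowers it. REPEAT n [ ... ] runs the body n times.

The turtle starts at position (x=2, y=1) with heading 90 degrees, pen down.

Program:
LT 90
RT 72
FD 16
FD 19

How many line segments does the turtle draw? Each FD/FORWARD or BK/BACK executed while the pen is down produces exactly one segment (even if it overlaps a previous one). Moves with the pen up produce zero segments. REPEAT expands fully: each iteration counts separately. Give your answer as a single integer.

Executing turtle program step by step:
Start: pos=(2,1), heading=90, pen down
LT 90: heading 90 -> 180
RT 72: heading 180 -> 108
FD 16: (2,1) -> (-2.944,16.217) [heading=108, draw]
FD 19: (-2.944,16.217) -> (-8.816,34.287) [heading=108, draw]
Final: pos=(-8.816,34.287), heading=108, 2 segment(s) drawn
Segments drawn: 2

Answer: 2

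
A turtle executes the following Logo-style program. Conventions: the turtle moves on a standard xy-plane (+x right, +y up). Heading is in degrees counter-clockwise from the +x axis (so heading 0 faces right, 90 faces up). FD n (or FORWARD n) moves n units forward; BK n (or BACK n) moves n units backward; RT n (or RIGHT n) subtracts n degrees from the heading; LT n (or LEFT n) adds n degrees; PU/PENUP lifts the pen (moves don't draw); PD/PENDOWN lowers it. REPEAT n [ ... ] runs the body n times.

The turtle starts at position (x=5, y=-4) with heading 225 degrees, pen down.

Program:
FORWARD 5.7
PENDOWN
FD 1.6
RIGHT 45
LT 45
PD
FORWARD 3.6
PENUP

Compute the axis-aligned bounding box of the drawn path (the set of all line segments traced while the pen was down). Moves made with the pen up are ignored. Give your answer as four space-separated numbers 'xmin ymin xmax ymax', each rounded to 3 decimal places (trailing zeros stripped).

Answer: -2.707 -11.707 5 -4

Derivation:
Executing turtle program step by step:
Start: pos=(5,-4), heading=225, pen down
FD 5.7: (5,-4) -> (0.969,-8.031) [heading=225, draw]
PD: pen down
FD 1.6: (0.969,-8.031) -> (-0.162,-9.162) [heading=225, draw]
RT 45: heading 225 -> 180
LT 45: heading 180 -> 225
PD: pen down
FD 3.6: (-0.162,-9.162) -> (-2.707,-11.707) [heading=225, draw]
PU: pen up
Final: pos=(-2.707,-11.707), heading=225, 3 segment(s) drawn

Segment endpoints: x in {-2.707, -0.162, 0.969, 5}, y in {-11.707, -9.162, -8.031, -4}
xmin=-2.707, ymin=-11.707, xmax=5, ymax=-4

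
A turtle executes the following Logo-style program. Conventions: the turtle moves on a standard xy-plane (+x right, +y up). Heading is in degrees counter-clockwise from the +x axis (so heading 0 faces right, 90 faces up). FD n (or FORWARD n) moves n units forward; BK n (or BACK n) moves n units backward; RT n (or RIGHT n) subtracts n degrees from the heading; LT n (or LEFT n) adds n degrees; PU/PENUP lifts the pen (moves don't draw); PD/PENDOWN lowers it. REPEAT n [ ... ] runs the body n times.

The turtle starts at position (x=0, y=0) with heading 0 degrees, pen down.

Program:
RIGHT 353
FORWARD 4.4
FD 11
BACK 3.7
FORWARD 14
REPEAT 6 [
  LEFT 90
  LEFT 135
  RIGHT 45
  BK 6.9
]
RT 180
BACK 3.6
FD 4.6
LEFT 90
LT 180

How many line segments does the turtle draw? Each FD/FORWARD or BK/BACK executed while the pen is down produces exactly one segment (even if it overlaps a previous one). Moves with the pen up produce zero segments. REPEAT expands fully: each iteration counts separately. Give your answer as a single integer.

Answer: 12

Derivation:
Executing turtle program step by step:
Start: pos=(0,0), heading=0, pen down
RT 353: heading 0 -> 7
FD 4.4: (0,0) -> (4.367,0.536) [heading=7, draw]
FD 11: (4.367,0.536) -> (15.285,1.877) [heading=7, draw]
BK 3.7: (15.285,1.877) -> (11.613,1.426) [heading=7, draw]
FD 14: (11.613,1.426) -> (25.508,3.132) [heading=7, draw]
REPEAT 6 [
  -- iteration 1/6 --
  LT 90: heading 7 -> 97
  LT 135: heading 97 -> 232
  RT 45: heading 232 -> 187
  BK 6.9: (25.508,3.132) -> (32.357,3.973) [heading=187, draw]
  -- iteration 2/6 --
  LT 90: heading 187 -> 277
  LT 135: heading 277 -> 52
  RT 45: heading 52 -> 7
  BK 6.9: (32.357,3.973) -> (25.508,3.132) [heading=7, draw]
  -- iteration 3/6 --
  LT 90: heading 7 -> 97
  LT 135: heading 97 -> 232
  RT 45: heading 232 -> 187
  BK 6.9: (25.508,3.132) -> (32.357,3.973) [heading=187, draw]
  -- iteration 4/6 --
  LT 90: heading 187 -> 277
  LT 135: heading 277 -> 52
  RT 45: heading 52 -> 7
  BK 6.9: (32.357,3.973) -> (25.508,3.132) [heading=7, draw]
  -- iteration 5/6 --
  LT 90: heading 7 -> 97
  LT 135: heading 97 -> 232
  RT 45: heading 232 -> 187
  BK 6.9: (25.508,3.132) -> (32.357,3.973) [heading=187, draw]
  -- iteration 6/6 --
  LT 90: heading 187 -> 277
  LT 135: heading 277 -> 52
  RT 45: heading 52 -> 7
  BK 6.9: (32.357,3.973) -> (25.508,3.132) [heading=7, draw]
]
RT 180: heading 7 -> 187
BK 3.6: (25.508,3.132) -> (29.082,3.571) [heading=187, draw]
FD 4.6: (29.082,3.571) -> (24.516,3.01) [heading=187, draw]
LT 90: heading 187 -> 277
LT 180: heading 277 -> 97
Final: pos=(24.516,3.01), heading=97, 12 segment(s) drawn
Segments drawn: 12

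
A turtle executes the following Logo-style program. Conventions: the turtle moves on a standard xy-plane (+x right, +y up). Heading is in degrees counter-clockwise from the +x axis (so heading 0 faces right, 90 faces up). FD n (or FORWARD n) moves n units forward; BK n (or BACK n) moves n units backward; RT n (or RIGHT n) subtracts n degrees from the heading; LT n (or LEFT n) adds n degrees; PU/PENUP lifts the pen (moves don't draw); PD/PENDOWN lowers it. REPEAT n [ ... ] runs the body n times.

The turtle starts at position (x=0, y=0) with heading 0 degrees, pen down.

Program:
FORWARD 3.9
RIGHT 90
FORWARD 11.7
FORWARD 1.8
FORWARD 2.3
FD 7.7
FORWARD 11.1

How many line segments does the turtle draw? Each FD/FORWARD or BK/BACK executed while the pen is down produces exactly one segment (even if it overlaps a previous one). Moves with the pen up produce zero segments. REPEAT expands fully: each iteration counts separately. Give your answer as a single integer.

Executing turtle program step by step:
Start: pos=(0,0), heading=0, pen down
FD 3.9: (0,0) -> (3.9,0) [heading=0, draw]
RT 90: heading 0 -> 270
FD 11.7: (3.9,0) -> (3.9,-11.7) [heading=270, draw]
FD 1.8: (3.9,-11.7) -> (3.9,-13.5) [heading=270, draw]
FD 2.3: (3.9,-13.5) -> (3.9,-15.8) [heading=270, draw]
FD 7.7: (3.9,-15.8) -> (3.9,-23.5) [heading=270, draw]
FD 11.1: (3.9,-23.5) -> (3.9,-34.6) [heading=270, draw]
Final: pos=(3.9,-34.6), heading=270, 6 segment(s) drawn
Segments drawn: 6

Answer: 6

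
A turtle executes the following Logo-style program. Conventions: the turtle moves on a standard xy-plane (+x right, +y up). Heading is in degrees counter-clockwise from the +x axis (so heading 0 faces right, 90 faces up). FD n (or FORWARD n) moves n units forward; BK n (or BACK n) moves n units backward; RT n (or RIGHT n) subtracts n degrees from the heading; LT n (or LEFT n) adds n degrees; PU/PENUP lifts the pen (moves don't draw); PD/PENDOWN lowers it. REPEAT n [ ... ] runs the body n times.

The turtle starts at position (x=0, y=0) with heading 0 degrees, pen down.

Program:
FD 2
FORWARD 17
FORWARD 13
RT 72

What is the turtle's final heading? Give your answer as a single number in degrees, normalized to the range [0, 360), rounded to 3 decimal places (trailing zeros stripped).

Answer: 288

Derivation:
Executing turtle program step by step:
Start: pos=(0,0), heading=0, pen down
FD 2: (0,0) -> (2,0) [heading=0, draw]
FD 17: (2,0) -> (19,0) [heading=0, draw]
FD 13: (19,0) -> (32,0) [heading=0, draw]
RT 72: heading 0 -> 288
Final: pos=(32,0), heading=288, 3 segment(s) drawn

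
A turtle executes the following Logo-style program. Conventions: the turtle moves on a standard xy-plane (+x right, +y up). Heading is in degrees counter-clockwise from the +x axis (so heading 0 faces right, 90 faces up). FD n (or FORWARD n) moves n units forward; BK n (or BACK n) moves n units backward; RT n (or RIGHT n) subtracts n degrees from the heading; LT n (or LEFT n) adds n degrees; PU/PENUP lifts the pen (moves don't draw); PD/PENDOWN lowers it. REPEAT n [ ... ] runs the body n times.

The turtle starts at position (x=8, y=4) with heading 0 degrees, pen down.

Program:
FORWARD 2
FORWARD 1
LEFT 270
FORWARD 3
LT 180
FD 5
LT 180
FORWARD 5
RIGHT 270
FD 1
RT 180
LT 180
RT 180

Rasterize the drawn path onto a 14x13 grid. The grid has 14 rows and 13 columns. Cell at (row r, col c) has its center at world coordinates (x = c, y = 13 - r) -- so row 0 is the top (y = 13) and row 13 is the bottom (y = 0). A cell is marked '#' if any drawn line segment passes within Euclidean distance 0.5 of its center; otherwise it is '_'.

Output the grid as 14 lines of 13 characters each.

Segment 0: (8,4) -> (10,4)
Segment 1: (10,4) -> (11,4)
Segment 2: (11,4) -> (11,1)
Segment 3: (11,1) -> (11,6)
Segment 4: (11,6) -> (11,1)
Segment 5: (11,1) -> (12,1)

Answer: _____________
_____________
_____________
_____________
_____________
_____________
_____________
___________#_
___________#_
________####_
___________#_
___________#_
___________##
_____________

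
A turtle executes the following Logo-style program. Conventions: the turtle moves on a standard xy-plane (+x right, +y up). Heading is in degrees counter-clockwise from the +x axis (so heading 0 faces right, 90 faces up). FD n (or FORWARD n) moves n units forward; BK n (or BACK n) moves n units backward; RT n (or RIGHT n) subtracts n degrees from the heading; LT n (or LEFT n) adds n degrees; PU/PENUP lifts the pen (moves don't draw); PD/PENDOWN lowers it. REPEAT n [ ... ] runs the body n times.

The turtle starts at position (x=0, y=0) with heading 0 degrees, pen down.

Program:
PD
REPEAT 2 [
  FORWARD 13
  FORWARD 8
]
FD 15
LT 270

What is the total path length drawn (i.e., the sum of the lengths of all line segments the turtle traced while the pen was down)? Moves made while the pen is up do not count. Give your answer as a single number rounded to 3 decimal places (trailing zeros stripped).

Executing turtle program step by step:
Start: pos=(0,0), heading=0, pen down
PD: pen down
REPEAT 2 [
  -- iteration 1/2 --
  FD 13: (0,0) -> (13,0) [heading=0, draw]
  FD 8: (13,0) -> (21,0) [heading=0, draw]
  -- iteration 2/2 --
  FD 13: (21,0) -> (34,0) [heading=0, draw]
  FD 8: (34,0) -> (42,0) [heading=0, draw]
]
FD 15: (42,0) -> (57,0) [heading=0, draw]
LT 270: heading 0 -> 270
Final: pos=(57,0), heading=270, 5 segment(s) drawn

Segment lengths:
  seg 1: (0,0) -> (13,0), length = 13
  seg 2: (13,0) -> (21,0), length = 8
  seg 3: (21,0) -> (34,0), length = 13
  seg 4: (34,0) -> (42,0), length = 8
  seg 5: (42,0) -> (57,0), length = 15
Total = 57

Answer: 57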